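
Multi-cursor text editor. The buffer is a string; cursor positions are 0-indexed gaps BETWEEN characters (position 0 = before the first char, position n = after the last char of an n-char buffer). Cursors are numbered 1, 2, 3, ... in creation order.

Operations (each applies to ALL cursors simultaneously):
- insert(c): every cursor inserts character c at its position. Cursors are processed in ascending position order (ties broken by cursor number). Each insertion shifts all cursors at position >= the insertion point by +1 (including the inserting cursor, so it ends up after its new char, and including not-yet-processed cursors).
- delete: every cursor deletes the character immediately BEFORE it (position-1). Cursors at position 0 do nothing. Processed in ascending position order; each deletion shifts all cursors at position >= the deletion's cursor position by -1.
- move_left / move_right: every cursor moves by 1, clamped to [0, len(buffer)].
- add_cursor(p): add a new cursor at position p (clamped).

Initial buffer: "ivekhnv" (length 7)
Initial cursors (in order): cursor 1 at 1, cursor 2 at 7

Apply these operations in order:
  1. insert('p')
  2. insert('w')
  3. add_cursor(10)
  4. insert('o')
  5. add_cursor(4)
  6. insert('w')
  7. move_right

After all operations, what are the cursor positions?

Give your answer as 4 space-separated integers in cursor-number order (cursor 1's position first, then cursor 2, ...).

After op 1 (insert('p')): buffer="ipvekhnvp" (len 9), cursors c1@2 c2@9, authorship .1......2
After op 2 (insert('w')): buffer="ipwvekhnvpw" (len 11), cursors c1@3 c2@11, authorship .11......22
After op 3 (add_cursor(10)): buffer="ipwvekhnvpw" (len 11), cursors c1@3 c3@10 c2@11, authorship .11......22
After op 4 (insert('o')): buffer="ipwovekhnvpowo" (len 14), cursors c1@4 c3@12 c2@14, authorship .111......2322
After op 5 (add_cursor(4)): buffer="ipwovekhnvpowo" (len 14), cursors c1@4 c4@4 c3@12 c2@14, authorship .111......2322
After op 6 (insert('w')): buffer="ipwowwvekhnvpowwow" (len 18), cursors c1@6 c4@6 c3@15 c2@18, authorship .11114......233222
After op 7 (move_right): buffer="ipwowwvekhnvpowwow" (len 18), cursors c1@7 c4@7 c3@16 c2@18, authorship .11114......233222

Answer: 7 18 16 7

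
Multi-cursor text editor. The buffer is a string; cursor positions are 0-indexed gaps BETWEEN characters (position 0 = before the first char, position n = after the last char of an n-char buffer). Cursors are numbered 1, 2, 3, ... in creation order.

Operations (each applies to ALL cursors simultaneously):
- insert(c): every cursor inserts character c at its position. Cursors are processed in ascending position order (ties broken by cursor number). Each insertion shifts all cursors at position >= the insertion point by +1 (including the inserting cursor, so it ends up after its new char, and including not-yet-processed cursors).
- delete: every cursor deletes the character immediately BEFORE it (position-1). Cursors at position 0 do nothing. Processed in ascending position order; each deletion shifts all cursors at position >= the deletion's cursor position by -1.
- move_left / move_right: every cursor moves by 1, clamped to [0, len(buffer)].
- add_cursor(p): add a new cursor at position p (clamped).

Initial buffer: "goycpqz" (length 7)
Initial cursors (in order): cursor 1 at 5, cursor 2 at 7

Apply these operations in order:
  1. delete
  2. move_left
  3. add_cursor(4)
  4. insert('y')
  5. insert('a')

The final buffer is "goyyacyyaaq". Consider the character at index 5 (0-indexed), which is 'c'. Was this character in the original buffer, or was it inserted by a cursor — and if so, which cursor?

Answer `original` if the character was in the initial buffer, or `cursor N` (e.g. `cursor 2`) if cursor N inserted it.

Answer: original

Derivation:
After op 1 (delete): buffer="goycq" (len 5), cursors c1@4 c2@5, authorship .....
After op 2 (move_left): buffer="goycq" (len 5), cursors c1@3 c2@4, authorship .....
After op 3 (add_cursor(4)): buffer="goycq" (len 5), cursors c1@3 c2@4 c3@4, authorship .....
After op 4 (insert('y')): buffer="goyycyyq" (len 8), cursors c1@4 c2@7 c3@7, authorship ...1.23.
After op 5 (insert('a')): buffer="goyyacyyaaq" (len 11), cursors c1@5 c2@10 c3@10, authorship ...11.2323.
Authorship (.=original, N=cursor N): . . . 1 1 . 2 3 2 3 .
Index 5: author = original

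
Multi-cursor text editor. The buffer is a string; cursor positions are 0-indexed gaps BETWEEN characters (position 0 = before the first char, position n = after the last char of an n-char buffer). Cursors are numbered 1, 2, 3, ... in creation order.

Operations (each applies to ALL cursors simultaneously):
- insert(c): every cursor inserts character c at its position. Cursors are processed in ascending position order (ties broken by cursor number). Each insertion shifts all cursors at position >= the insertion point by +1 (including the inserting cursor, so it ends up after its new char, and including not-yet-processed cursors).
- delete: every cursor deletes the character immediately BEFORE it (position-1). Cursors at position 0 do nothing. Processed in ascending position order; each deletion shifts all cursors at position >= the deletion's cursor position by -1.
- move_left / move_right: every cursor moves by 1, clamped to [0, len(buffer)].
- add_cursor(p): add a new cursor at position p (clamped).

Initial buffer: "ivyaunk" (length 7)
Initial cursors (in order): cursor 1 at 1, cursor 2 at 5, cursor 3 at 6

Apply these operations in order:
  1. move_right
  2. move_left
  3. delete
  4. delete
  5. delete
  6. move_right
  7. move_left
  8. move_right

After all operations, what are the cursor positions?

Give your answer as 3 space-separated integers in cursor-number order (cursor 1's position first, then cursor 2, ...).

Answer: 1 1 1

Derivation:
After op 1 (move_right): buffer="ivyaunk" (len 7), cursors c1@2 c2@6 c3@7, authorship .......
After op 2 (move_left): buffer="ivyaunk" (len 7), cursors c1@1 c2@5 c3@6, authorship .......
After op 3 (delete): buffer="vyak" (len 4), cursors c1@0 c2@3 c3@3, authorship ....
After op 4 (delete): buffer="vk" (len 2), cursors c1@0 c2@1 c3@1, authorship ..
After op 5 (delete): buffer="k" (len 1), cursors c1@0 c2@0 c3@0, authorship .
After op 6 (move_right): buffer="k" (len 1), cursors c1@1 c2@1 c3@1, authorship .
After op 7 (move_left): buffer="k" (len 1), cursors c1@0 c2@0 c3@0, authorship .
After op 8 (move_right): buffer="k" (len 1), cursors c1@1 c2@1 c3@1, authorship .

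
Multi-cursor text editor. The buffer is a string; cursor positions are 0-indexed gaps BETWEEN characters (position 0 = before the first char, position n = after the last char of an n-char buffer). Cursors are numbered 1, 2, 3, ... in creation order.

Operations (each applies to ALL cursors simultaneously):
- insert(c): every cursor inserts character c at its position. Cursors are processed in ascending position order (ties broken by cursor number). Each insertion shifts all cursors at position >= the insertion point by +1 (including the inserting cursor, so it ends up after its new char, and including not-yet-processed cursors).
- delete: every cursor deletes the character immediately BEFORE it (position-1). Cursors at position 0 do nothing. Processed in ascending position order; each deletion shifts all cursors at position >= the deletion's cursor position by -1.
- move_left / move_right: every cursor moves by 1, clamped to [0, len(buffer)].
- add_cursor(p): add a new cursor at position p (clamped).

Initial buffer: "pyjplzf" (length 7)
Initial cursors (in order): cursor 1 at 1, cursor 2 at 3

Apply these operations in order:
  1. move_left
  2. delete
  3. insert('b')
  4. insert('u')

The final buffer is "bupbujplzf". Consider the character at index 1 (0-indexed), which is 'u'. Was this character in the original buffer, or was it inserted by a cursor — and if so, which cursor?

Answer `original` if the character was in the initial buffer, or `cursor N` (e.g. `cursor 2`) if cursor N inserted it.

After op 1 (move_left): buffer="pyjplzf" (len 7), cursors c1@0 c2@2, authorship .......
After op 2 (delete): buffer="pjplzf" (len 6), cursors c1@0 c2@1, authorship ......
After op 3 (insert('b')): buffer="bpbjplzf" (len 8), cursors c1@1 c2@3, authorship 1.2.....
After op 4 (insert('u')): buffer="bupbujplzf" (len 10), cursors c1@2 c2@5, authorship 11.22.....
Authorship (.=original, N=cursor N): 1 1 . 2 2 . . . . .
Index 1: author = 1

Answer: cursor 1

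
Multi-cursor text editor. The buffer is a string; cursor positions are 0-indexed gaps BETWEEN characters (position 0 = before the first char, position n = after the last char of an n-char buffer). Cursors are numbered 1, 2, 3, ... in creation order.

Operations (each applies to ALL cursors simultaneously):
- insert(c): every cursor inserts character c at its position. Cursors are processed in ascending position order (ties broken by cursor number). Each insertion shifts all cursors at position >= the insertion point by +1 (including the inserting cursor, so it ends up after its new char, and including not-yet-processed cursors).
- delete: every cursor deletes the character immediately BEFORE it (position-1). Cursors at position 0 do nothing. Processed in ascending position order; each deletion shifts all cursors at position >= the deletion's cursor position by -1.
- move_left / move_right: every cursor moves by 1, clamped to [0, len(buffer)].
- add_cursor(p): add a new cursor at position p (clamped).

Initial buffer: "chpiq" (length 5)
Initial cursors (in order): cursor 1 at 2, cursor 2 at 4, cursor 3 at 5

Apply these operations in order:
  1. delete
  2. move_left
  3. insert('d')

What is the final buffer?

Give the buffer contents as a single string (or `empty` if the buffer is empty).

After op 1 (delete): buffer="cp" (len 2), cursors c1@1 c2@2 c3@2, authorship ..
After op 2 (move_left): buffer="cp" (len 2), cursors c1@0 c2@1 c3@1, authorship ..
After op 3 (insert('d')): buffer="dcddp" (len 5), cursors c1@1 c2@4 c3@4, authorship 1.23.

Answer: dcddp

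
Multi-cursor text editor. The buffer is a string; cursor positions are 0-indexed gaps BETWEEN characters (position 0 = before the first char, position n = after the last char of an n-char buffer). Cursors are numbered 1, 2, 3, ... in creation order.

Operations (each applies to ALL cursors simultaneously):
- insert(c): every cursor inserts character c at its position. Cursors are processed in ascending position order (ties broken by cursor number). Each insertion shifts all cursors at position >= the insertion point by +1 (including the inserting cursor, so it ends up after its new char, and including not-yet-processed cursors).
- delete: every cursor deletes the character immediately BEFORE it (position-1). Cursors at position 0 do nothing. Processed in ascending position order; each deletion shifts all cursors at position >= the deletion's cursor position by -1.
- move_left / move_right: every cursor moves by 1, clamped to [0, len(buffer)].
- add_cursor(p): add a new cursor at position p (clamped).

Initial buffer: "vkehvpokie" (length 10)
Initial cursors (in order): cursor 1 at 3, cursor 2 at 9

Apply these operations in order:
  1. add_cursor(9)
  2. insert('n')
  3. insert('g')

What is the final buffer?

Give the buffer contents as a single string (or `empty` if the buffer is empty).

Answer: vkenghvpokinngge

Derivation:
After op 1 (add_cursor(9)): buffer="vkehvpokie" (len 10), cursors c1@3 c2@9 c3@9, authorship ..........
After op 2 (insert('n')): buffer="vkenhvpokinne" (len 13), cursors c1@4 c2@12 c3@12, authorship ...1......23.
After op 3 (insert('g')): buffer="vkenghvpokinngge" (len 16), cursors c1@5 c2@15 c3@15, authorship ...11......2323.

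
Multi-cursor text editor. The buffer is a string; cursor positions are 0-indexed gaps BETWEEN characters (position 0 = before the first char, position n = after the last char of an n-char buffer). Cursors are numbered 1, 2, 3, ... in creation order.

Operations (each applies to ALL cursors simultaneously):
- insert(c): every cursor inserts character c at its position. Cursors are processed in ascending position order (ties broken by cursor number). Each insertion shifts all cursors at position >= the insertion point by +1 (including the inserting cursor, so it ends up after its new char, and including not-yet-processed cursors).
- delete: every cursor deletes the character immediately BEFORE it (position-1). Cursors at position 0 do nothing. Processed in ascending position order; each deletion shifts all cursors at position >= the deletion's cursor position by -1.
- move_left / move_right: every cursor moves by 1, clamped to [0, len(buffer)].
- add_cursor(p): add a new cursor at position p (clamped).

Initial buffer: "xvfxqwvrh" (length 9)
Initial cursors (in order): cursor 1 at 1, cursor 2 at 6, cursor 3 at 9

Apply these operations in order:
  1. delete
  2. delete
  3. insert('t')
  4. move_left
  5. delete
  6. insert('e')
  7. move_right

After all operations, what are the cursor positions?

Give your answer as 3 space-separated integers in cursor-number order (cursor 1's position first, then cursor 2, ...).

After op 1 (delete): buffer="vfxqvr" (len 6), cursors c1@0 c2@4 c3@6, authorship ......
After op 2 (delete): buffer="vfxv" (len 4), cursors c1@0 c2@3 c3@4, authorship ....
After op 3 (insert('t')): buffer="tvfxtvt" (len 7), cursors c1@1 c2@5 c3@7, authorship 1...2.3
After op 4 (move_left): buffer="tvfxtvt" (len 7), cursors c1@0 c2@4 c3@6, authorship 1...2.3
After op 5 (delete): buffer="tvftt" (len 5), cursors c1@0 c2@3 c3@4, authorship 1..23
After op 6 (insert('e')): buffer="etvfetet" (len 8), cursors c1@1 c2@5 c3@7, authorship 11..2233
After op 7 (move_right): buffer="etvfetet" (len 8), cursors c1@2 c2@6 c3@8, authorship 11..2233

Answer: 2 6 8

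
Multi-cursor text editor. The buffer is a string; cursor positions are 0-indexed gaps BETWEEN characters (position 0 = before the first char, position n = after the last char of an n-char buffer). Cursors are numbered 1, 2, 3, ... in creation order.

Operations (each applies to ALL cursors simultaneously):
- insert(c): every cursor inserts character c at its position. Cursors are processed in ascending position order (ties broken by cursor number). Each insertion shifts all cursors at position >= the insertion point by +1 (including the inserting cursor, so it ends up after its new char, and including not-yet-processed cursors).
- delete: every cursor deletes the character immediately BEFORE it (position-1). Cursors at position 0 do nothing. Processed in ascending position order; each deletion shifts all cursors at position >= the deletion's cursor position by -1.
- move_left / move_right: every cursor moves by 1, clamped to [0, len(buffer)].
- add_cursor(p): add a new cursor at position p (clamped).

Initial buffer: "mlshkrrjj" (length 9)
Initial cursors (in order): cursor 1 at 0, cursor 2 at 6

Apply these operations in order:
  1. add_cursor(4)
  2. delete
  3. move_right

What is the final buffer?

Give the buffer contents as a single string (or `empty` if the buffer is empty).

Answer: mlskrjj

Derivation:
After op 1 (add_cursor(4)): buffer="mlshkrrjj" (len 9), cursors c1@0 c3@4 c2@6, authorship .........
After op 2 (delete): buffer="mlskrjj" (len 7), cursors c1@0 c3@3 c2@4, authorship .......
After op 3 (move_right): buffer="mlskrjj" (len 7), cursors c1@1 c3@4 c2@5, authorship .......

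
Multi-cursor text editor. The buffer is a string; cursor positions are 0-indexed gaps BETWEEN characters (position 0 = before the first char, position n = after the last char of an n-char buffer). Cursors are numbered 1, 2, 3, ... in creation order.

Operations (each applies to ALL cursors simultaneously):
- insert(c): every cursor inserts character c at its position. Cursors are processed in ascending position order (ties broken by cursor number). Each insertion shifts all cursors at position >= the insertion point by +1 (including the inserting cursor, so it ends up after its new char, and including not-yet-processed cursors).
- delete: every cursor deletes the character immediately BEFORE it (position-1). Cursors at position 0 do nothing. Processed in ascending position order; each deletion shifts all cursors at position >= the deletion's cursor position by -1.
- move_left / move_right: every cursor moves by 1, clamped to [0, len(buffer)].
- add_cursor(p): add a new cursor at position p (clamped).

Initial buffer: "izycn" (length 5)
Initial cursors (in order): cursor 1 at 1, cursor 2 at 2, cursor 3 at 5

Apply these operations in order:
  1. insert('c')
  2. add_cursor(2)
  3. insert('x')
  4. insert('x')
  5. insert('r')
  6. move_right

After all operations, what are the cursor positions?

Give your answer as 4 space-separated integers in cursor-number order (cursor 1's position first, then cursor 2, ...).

After op 1 (insert('c')): buffer="iczcycnc" (len 8), cursors c1@2 c2@4 c3@8, authorship .1.2...3
After op 2 (add_cursor(2)): buffer="iczcycnc" (len 8), cursors c1@2 c4@2 c2@4 c3@8, authorship .1.2...3
After op 3 (insert('x')): buffer="icxxzcxycncx" (len 12), cursors c1@4 c4@4 c2@7 c3@12, authorship .114.22...33
After op 4 (insert('x')): buffer="icxxxxzcxxycncxx" (len 16), cursors c1@6 c4@6 c2@10 c3@16, authorship .11414.222...333
After op 5 (insert('r')): buffer="icxxxxrrzcxxrycncxxr" (len 20), cursors c1@8 c4@8 c2@13 c3@20, authorship .1141414.2222...3333
After op 6 (move_right): buffer="icxxxxrrzcxxrycncxxr" (len 20), cursors c1@9 c4@9 c2@14 c3@20, authorship .1141414.2222...3333

Answer: 9 14 20 9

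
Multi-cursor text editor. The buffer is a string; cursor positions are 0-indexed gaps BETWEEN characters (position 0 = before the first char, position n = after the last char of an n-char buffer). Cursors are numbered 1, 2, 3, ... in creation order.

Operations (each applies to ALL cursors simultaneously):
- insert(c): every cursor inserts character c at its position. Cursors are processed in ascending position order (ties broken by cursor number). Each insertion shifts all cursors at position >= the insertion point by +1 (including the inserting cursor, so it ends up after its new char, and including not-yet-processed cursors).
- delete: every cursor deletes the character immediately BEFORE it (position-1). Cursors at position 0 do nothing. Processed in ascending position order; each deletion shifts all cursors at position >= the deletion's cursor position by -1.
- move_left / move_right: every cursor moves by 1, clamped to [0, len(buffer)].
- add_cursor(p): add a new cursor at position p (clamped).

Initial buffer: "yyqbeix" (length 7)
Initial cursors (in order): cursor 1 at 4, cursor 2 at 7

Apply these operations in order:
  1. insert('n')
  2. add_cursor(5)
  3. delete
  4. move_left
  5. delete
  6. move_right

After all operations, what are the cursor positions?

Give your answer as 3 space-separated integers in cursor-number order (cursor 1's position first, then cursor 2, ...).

Answer: 1 3 1

Derivation:
After op 1 (insert('n')): buffer="yyqbneixn" (len 9), cursors c1@5 c2@9, authorship ....1...2
After op 2 (add_cursor(5)): buffer="yyqbneixn" (len 9), cursors c1@5 c3@5 c2@9, authorship ....1...2
After op 3 (delete): buffer="yyqeix" (len 6), cursors c1@3 c3@3 c2@6, authorship ......
After op 4 (move_left): buffer="yyqeix" (len 6), cursors c1@2 c3@2 c2@5, authorship ......
After op 5 (delete): buffer="qex" (len 3), cursors c1@0 c3@0 c2@2, authorship ...
After op 6 (move_right): buffer="qex" (len 3), cursors c1@1 c3@1 c2@3, authorship ...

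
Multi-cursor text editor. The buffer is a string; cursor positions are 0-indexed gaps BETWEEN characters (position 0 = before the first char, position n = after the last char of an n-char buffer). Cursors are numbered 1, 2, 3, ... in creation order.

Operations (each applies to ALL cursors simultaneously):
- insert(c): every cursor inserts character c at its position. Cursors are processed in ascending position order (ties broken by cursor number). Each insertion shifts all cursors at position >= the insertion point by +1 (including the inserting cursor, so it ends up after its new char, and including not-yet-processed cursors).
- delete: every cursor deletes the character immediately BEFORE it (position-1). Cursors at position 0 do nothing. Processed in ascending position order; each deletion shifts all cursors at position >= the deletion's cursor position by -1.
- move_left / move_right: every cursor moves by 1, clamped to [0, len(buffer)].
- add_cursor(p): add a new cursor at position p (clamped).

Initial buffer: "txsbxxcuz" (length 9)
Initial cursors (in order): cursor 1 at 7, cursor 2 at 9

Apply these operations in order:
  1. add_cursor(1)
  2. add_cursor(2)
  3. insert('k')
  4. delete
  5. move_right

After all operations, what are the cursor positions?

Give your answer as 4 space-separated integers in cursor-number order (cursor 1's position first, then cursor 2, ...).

Answer: 8 9 2 3

Derivation:
After op 1 (add_cursor(1)): buffer="txsbxxcuz" (len 9), cursors c3@1 c1@7 c2@9, authorship .........
After op 2 (add_cursor(2)): buffer="txsbxxcuz" (len 9), cursors c3@1 c4@2 c1@7 c2@9, authorship .........
After op 3 (insert('k')): buffer="tkxksbxxckuzk" (len 13), cursors c3@2 c4@4 c1@10 c2@13, authorship .3.4.....1..2
After op 4 (delete): buffer="txsbxxcuz" (len 9), cursors c3@1 c4@2 c1@7 c2@9, authorship .........
After op 5 (move_right): buffer="txsbxxcuz" (len 9), cursors c3@2 c4@3 c1@8 c2@9, authorship .........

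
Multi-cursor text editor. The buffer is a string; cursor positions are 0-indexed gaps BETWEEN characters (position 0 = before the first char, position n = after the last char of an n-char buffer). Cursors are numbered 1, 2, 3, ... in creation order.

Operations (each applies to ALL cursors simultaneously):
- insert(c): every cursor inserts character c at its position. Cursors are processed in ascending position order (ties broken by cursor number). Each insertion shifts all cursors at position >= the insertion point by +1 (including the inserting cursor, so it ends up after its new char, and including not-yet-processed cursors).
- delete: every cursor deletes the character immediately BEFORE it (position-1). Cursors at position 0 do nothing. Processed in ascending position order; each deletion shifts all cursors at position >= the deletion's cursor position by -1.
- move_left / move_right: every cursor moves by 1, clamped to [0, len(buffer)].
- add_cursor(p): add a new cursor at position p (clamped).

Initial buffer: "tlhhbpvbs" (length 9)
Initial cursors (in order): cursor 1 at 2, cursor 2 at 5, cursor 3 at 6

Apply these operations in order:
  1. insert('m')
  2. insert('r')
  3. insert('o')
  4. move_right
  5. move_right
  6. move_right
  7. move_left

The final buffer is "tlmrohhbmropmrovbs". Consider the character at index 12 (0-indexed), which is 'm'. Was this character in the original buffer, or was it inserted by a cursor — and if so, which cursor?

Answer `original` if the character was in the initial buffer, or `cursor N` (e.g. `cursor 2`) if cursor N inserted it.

Answer: cursor 3

Derivation:
After op 1 (insert('m')): buffer="tlmhhbmpmvbs" (len 12), cursors c1@3 c2@7 c3@9, authorship ..1...2.3...
After op 2 (insert('r')): buffer="tlmrhhbmrpmrvbs" (len 15), cursors c1@4 c2@9 c3@12, authorship ..11...22.33...
After op 3 (insert('o')): buffer="tlmrohhbmropmrovbs" (len 18), cursors c1@5 c2@11 c3@15, authorship ..111...222.333...
After op 4 (move_right): buffer="tlmrohhbmropmrovbs" (len 18), cursors c1@6 c2@12 c3@16, authorship ..111...222.333...
After op 5 (move_right): buffer="tlmrohhbmropmrovbs" (len 18), cursors c1@7 c2@13 c3@17, authorship ..111...222.333...
After op 6 (move_right): buffer="tlmrohhbmropmrovbs" (len 18), cursors c1@8 c2@14 c3@18, authorship ..111...222.333...
After op 7 (move_left): buffer="tlmrohhbmropmrovbs" (len 18), cursors c1@7 c2@13 c3@17, authorship ..111...222.333...
Authorship (.=original, N=cursor N): . . 1 1 1 . . . 2 2 2 . 3 3 3 . . .
Index 12: author = 3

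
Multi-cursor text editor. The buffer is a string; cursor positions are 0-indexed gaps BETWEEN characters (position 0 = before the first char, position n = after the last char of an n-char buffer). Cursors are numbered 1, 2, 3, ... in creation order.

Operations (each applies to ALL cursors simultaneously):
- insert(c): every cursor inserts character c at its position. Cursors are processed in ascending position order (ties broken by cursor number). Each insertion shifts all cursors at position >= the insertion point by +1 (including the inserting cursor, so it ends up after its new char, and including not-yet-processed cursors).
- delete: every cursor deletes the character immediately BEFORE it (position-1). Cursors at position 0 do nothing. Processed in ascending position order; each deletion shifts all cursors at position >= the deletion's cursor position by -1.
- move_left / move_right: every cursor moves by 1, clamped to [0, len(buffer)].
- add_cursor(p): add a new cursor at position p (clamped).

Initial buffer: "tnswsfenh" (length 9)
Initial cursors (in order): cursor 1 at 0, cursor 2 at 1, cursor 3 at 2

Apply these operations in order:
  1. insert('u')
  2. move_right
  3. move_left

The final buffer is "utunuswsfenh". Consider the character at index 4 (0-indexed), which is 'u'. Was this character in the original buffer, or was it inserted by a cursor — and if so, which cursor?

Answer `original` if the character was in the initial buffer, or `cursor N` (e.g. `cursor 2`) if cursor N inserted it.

Answer: cursor 3

Derivation:
After op 1 (insert('u')): buffer="utunuswsfenh" (len 12), cursors c1@1 c2@3 c3@5, authorship 1.2.3.......
After op 2 (move_right): buffer="utunuswsfenh" (len 12), cursors c1@2 c2@4 c3@6, authorship 1.2.3.......
After op 3 (move_left): buffer="utunuswsfenh" (len 12), cursors c1@1 c2@3 c3@5, authorship 1.2.3.......
Authorship (.=original, N=cursor N): 1 . 2 . 3 . . . . . . .
Index 4: author = 3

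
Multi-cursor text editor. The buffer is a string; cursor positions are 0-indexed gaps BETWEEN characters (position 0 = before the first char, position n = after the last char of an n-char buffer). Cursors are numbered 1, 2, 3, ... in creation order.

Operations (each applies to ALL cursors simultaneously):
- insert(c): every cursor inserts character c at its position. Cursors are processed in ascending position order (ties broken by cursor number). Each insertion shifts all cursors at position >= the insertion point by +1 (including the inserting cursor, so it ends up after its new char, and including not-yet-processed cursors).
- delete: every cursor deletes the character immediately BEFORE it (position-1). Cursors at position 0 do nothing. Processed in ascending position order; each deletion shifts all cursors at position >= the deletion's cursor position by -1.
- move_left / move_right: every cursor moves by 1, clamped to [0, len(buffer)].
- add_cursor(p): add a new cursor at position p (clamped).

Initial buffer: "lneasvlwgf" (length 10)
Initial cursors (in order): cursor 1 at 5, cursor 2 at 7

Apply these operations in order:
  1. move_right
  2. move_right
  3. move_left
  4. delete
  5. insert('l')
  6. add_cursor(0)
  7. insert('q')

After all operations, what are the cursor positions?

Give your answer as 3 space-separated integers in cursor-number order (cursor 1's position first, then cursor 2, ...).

Answer: 8 11 1

Derivation:
After op 1 (move_right): buffer="lneasvlwgf" (len 10), cursors c1@6 c2@8, authorship ..........
After op 2 (move_right): buffer="lneasvlwgf" (len 10), cursors c1@7 c2@9, authorship ..........
After op 3 (move_left): buffer="lneasvlwgf" (len 10), cursors c1@6 c2@8, authorship ..........
After op 4 (delete): buffer="lneaslgf" (len 8), cursors c1@5 c2@6, authorship ........
After op 5 (insert('l')): buffer="lneaslllgf" (len 10), cursors c1@6 c2@8, authorship .....1.2..
After op 6 (add_cursor(0)): buffer="lneaslllgf" (len 10), cursors c3@0 c1@6 c2@8, authorship .....1.2..
After op 7 (insert('q')): buffer="qlneaslqllqgf" (len 13), cursors c3@1 c1@8 c2@11, authorship 3.....11.22..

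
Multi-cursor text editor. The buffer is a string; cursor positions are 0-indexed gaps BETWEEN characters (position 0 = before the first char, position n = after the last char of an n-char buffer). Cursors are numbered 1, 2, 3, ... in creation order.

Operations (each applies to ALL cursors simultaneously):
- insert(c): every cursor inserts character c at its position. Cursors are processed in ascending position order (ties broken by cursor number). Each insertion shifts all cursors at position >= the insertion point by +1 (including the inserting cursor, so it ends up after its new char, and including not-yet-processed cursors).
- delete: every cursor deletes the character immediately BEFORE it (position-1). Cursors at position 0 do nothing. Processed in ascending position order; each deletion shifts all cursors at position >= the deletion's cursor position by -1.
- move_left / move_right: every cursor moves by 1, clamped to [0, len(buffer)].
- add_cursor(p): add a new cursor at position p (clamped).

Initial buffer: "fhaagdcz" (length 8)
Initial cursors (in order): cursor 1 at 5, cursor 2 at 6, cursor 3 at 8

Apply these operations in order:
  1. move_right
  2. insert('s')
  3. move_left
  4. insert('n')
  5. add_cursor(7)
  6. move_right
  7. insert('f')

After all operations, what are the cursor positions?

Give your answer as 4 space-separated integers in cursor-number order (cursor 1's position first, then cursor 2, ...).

After op 1 (move_right): buffer="fhaagdcz" (len 8), cursors c1@6 c2@7 c3@8, authorship ........
After op 2 (insert('s')): buffer="fhaagdscszs" (len 11), cursors c1@7 c2@9 c3@11, authorship ......1.2.3
After op 3 (move_left): buffer="fhaagdscszs" (len 11), cursors c1@6 c2@8 c3@10, authorship ......1.2.3
After op 4 (insert('n')): buffer="fhaagdnscnszns" (len 14), cursors c1@7 c2@10 c3@13, authorship ......11.22.33
After op 5 (add_cursor(7)): buffer="fhaagdnscnszns" (len 14), cursors c1@7 c4@7 c2@10 c3@13, authorship ......11.22.33
After op 6 (move_right): buffer="fhaagdnscnszns" (len 14), cursors c1@8 c4@8 c2@11 c3@14, authorship ......11.22.33
After op 7 (insert('f')): buffer="fhaagdnsffcnsfznsf" (len 18), cursors c1@10 c4@10 c2@14 c3@18, authorship ......1114.222.333

Answer: 10 14 18 10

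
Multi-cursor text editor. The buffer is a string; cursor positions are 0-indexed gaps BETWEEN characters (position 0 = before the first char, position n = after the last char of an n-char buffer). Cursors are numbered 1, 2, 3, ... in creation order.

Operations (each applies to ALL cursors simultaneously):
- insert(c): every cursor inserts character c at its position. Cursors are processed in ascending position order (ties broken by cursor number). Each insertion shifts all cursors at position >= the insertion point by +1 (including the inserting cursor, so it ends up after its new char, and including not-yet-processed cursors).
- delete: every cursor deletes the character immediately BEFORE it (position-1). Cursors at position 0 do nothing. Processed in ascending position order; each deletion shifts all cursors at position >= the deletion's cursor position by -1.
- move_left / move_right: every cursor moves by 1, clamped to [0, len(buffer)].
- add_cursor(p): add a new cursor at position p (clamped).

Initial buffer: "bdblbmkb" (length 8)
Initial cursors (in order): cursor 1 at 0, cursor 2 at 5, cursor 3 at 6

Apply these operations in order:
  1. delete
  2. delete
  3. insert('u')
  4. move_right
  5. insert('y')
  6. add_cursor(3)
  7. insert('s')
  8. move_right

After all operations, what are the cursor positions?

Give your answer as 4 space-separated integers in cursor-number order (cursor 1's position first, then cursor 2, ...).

Answer: 6 14 14 6

Derivation:
After op 1 (delete): buffer="bdblkb" (len 6), cursors c1@0 c2@4 c3@4, authorship ......
After op 2 (delete): buffer="bdkb" (len 4), cursors c1@0 c2@2 c3@2, authorship ....
After op 3 (insert('u')): buffer="ubduukb" (len 7), cursors c1@1 c2@5 c3@5, authorship 1..23..
After op 4 (move_right): buffer="ubduukb" (len 7), cursors c1@2 c2@6 c3@6, authorship 1..23..
After op 5 (insert('y')): buffer="ubyduukyyb" (len 10), cursors c1@3 c2@9 c3@9, authorship 1.1.23.23.
After op 6 (add_cursor(3)): buffer="ubyduukyyb" (len 10), cursors c1@3 c4@3 c2@9 c3@9, authorship 1.1.23.23.
After op 7 (insert('s')): buffer="ubyssduukyyssb" (len 14), cursors c1@5 c4@5 c2@13 c3@13, authorship 1.114.23.2323.
After op 8 (move_right): buffer="ubyssduukyyssb" (len 14), cursors c1@6 c4@6 c2@14 c3@14, authorship 1.114.23.2323.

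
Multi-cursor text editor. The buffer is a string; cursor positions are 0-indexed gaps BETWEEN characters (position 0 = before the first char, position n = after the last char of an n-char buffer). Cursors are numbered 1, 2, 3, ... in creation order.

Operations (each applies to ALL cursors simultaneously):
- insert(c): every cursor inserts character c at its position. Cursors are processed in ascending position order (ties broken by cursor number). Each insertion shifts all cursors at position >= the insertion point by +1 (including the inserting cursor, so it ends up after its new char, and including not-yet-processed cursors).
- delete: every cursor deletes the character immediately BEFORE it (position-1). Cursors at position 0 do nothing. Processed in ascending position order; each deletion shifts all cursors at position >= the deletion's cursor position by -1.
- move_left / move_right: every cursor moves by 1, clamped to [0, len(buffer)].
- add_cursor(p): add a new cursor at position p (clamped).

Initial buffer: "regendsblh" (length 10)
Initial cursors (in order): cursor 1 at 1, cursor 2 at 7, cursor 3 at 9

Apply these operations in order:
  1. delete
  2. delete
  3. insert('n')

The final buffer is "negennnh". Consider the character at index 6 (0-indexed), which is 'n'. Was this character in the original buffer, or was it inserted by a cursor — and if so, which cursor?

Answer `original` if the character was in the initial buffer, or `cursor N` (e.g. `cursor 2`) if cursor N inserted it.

After op 1 (delete): buffer="egendbh" (len 7), cursors c1@0 c2@5 c3@6, authorship .......
After op 2 (delete): buffer="egenh" (len 5), cursors c1@0 c2@4 c3@4, authorship .....
After op 3 (insert('n')): buffer="negennnh" (len 8), cursors c1@1 c2@7 c3@7, authorship 1....23.
Authorship (.=original, N=cursor N): 1 . . . . 2 3 .
Index 6: author = 3

Answer: cursor 3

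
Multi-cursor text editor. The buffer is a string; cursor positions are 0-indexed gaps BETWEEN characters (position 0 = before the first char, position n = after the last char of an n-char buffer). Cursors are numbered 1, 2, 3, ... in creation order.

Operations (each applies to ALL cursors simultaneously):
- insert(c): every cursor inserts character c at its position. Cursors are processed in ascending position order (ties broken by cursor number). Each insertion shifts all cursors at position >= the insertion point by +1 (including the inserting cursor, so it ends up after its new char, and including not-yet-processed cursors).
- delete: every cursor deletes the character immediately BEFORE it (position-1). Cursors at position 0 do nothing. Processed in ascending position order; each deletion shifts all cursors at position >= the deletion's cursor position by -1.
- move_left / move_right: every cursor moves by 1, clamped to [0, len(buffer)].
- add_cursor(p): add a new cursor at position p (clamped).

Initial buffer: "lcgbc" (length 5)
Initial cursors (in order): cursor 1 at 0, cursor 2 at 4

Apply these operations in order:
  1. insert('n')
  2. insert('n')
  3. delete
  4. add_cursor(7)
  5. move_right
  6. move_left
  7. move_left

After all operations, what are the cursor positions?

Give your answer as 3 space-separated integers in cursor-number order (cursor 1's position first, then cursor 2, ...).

After op 1 (insert('n')): buffer="nlcgbnc" (len 7), cursors c1@1 c2@6, authorship 1....2.
After op 2 (insert('n')): buffer="nnlcgbnnc" (len 9), cursors c1@2 c2@8, authorship 11....22.
After op 3 (delete): buffer="nlcgbnc" (len 7), cursors c1@1 c2@6, authorship 1....2.
After op 4 (add_cursor(7)): buffer="nlcgbnc" (len 7), cursors c1@1 c2@6 c3@7, authorship 1....2.
After op 5 (move_right): buffer="nlcgbnc" (len 7), cursors c1@2 c2@7 c3@7, authorship 1....2.
After op 6 (move_left): buffer="nlcgbnc" (len 7), cursors c1@1 c2@6 c3@6, authorship 1....2.
After op 7 (move_left): buffer="nlcgbnc" (len 7), cursors c1@0 c2@5 c3@5, authorship 1....2.

Answer: 0 5 5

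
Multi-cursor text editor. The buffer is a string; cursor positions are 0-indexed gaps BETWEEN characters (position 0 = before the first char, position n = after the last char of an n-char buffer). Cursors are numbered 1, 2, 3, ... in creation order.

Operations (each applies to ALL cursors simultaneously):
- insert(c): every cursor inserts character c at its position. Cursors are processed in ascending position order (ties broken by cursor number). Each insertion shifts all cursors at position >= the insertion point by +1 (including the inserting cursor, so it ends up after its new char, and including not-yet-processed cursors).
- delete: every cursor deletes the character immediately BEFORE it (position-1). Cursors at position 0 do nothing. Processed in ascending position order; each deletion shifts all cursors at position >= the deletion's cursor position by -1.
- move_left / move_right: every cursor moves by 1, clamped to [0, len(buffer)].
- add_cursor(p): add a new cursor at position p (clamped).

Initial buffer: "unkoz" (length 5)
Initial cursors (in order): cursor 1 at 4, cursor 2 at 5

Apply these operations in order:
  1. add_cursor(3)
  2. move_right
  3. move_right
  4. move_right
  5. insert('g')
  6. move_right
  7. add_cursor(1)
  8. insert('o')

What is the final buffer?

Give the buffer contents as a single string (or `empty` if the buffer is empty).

Answer: uonkozgggooo

Derivation:
After op 1 (add_cursor(3)): buffer="unkoz" (len 5), cursors c3@3 c1@4 c2@5, authorship .....
After op 2 (move_right): buffer="unkoz" (len 5), cursors c3@4 c1@5 c2@5, authorship .....
After op 3 (move_right): buffer="unkoz" (len 5), cursors c1@5 c2@5 c3@5, authorship .....
After op 4 (move_right): buffer="unkoz" (len 5), cursors c1@5 c2@5 c3@5, authorship .....
After op 5 (insert('g')): buffer="unkozggg" (len 8), cursors c1@8 c2@8 c3@8, authorship .....123
After op 6 (move_right): buffer="unkozggg" (len 8), cursors c1@8 c2@8 c3@8, authorship .....123
After op 7 (add_cursor(1)): buffer="unkozggg" (len 8), cursors c4@1 c1@8 c2@8 c3@8, authorship .....123
After op 8 (insert('o')): buffer="uonkozgggooo" (len 12), cursors c4@2 c1@12 c2@12 c3@12, authorship .4....123123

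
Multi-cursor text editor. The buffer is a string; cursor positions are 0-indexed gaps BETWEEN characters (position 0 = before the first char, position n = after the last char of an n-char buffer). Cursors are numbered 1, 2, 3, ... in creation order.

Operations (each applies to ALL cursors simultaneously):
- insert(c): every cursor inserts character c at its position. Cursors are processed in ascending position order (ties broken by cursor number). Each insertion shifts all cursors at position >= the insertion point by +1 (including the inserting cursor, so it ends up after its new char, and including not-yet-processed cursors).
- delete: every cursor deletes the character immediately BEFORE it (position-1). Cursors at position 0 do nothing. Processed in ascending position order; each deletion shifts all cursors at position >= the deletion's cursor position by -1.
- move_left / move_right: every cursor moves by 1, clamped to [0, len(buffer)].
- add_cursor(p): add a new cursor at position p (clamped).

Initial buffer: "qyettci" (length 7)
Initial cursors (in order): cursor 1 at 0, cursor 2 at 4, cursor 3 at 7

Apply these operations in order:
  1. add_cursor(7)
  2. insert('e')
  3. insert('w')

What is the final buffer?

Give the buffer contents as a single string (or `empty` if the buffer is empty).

After op 1 (add_cursor(7)): buffer="qyettci" (len 7), cursors c1@0 c2@4 c3@7 c4@7, authorship .......
After op 2 (insert('e')): buffer="eqyetetciee" (len 11), cursors c1@1 c2@6 c3@11 c4@11, authorship 1....2...34
After op 3 (insert('w')): buffer="ewqyetewtcieeww" (len 15), cursors c1@2 c2@8 c3@15 c4@15, authorship 11....22...3434

Answer: ewqyetewtcieeww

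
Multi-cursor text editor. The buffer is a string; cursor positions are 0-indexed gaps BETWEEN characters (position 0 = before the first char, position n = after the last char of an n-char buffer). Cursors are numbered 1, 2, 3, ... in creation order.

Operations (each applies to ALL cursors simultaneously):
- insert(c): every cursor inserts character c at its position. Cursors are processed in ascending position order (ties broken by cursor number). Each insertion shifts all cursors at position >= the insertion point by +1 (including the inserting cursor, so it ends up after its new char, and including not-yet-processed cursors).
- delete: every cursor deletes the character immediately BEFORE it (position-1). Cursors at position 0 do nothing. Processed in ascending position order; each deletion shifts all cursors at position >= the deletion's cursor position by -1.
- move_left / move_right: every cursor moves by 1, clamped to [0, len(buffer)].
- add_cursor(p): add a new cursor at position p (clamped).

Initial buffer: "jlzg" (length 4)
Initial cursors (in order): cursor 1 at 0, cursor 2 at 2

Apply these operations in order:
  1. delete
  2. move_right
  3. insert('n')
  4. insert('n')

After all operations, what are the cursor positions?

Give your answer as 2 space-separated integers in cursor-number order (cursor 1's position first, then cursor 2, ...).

After op 1 (delete): buffer="jzg" (len 3), cursors c1@0 c2@1, authorship ...
After op 2 (move_right): buffer="jzg" (len 3), cursors c1@1 c2@2, authorship ...
After op 3 (insert('n')): buffer="jnzng" (len 5), cursors c1@2 c2@4, authorship .1.2.
After op 4 (insert('n')): buffer="jnnznng" (len 7), cursors c1@3 c2@6, authorship .11.22.

Answer: 3 6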